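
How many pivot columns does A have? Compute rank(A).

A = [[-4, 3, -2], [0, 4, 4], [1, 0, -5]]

Row reduction:
R3 <- R3 - (-1/4)*R1:  [     0    3/4  -11/2 ]
R3 <- R3 - (3/16)*R2:  [     0      0  -25/4 ]
Row echelon form:
[ -4  3     -2 ]
[  0  4      4 ]
[  0  0  -25/4 ]
Nonzero rows / pivot columns: 3

rank(A) = 3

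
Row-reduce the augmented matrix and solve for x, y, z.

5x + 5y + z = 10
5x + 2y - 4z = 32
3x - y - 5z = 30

(2, 1, -5)

Forward elimination on [A|b]:
R2 <- R2 - (1)*R1:  [  0  -3  -5  22 ]
R3 <- R3 - (3/5)*R1:  [     0     -4  -28/5     24 ]
R3 <- R3 - (4/3)*R2:  [     0      0  16/15  -16/3 ]
Row echelon form:
[ 5   5      1  |     10 ]
[ 0  -3     -5  |     22 ]
[ 0   0  16/15  |  -16/3 ]
Back-substitution:
z = (-16/3) / (16/15) = -5
y = (22 - (-5)*(-5)) / -3 = 1
x = (10 - (5)*(1) - (1)*(-5)) / 5 = 2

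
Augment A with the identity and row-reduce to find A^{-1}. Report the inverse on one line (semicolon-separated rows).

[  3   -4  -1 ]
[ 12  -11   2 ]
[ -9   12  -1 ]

inverse = [13/60 4/15 19/60; 1/10 1/5 3/10; -3/4 0 -1/4]

Gauss-Jordan on [A | I]:
R1 <- (1/3)*R1:  [    1  -4/3  -1/3  |   1/3     0     0 ]
R2 <- R2 - (12)*R1:  [  0   5   6  |  -4   1   0 ]
R3 <- R3 - (-9)*R1:  [  0   0  -4  |   3   0   1 ]
R2 <- (1/5)*R2:  [    0     1   6/5  |  -4/5   1/5     0 ]
R1 <- R1 - (-4/3)*R2:  [      1       0   19/15  |  -11/15    4/15       0 ]
R3 <- (1/-4)*R3:  [    0     0     1  |  -3/4     0  -1/4 ]
R1 <- R1 - (19/15)*R3:  [     1      0      0  |  13/60   4/15  19/60 ]
R2 <- R2 - (6/5)*R3:  [    0     1     0  |  1/10   1/5  3/10 ]
Right block of [I | A^{-1}] is the inverse:
[ 13/60  4/15  19/60 ]
[  1/10   1/5   3/10 ]
[  -3/4     0   -1/4 ]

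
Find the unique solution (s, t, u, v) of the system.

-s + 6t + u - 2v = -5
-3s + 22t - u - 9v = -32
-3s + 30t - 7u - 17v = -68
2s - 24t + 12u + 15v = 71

(1, 0, 2, 3)

Forward elimination on [A|b]:
R2 <- R2 - (3)*R1:  [   0    4   -4   -3  -17 ]
R3 <- R3 - (3)*R1:  [   0   12  -10  -11  -53 ]
R4 <- R4 - (-2)*R1:  [   0  -12   14   11   61 ]
R3 <- R3 - (3)*R2:  [  0   0   2  -2  -2 ]
R4 <- R4 - (-3)*R2:  [  0   0   2   2  10 ]
R4 <- R4 - (1)*R3:  [  0   0   0   4  12 ]
Row echelon form:
[ -1  6   1  -2  |   -5 ]
[  0  4  -4  -3  |  -17 ]
[  0  0   2  -2  |   -2 ]
[  0  0   0   4  |   12 ]
Back-substitution:
v = (12) / 4 = 3
u = (-2 - (-2)*(3)) / 2 = 2
t = (-17 - (-4)*(2) - (-3)*(3)) / 4 = 0
s = (-5 - (6)*(0) - (1)*(2) - (-2)*(3)) / -1 = 1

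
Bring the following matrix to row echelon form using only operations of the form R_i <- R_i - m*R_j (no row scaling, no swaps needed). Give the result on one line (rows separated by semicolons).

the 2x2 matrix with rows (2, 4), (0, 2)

REF = [2 4; 0 2]

Forward elimination:
Row echelon form:
[ 2  4 ]
[ 0  2 ]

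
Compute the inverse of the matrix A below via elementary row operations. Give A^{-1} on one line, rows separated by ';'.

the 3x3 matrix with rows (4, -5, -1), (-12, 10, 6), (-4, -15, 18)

inverse = [-27/10 -21/20 1/5; -48/25 -17/25 3/25; -11/5 -4/5 1/5]

Gauss-Jordan on [A | I]:
R1 <- (1/4)*R1:  [    1  -5/4  -1/4  |   1/4     0     0 ]
R2 <- R2 - (-12)*R1:  [  0  -5   3  |   3   1   0 ]
R3 <- R3 - (-4)*R1:  [   0  -20   17  |    1    0    1 ]
R2 <- (1/-5)*R2:  [    0     1  -3/5  |  -3/5  -1/5     0 ]
R1 <- R1 - (-5/4)*R2:  [    1     0    -1  |  -1/2  -1/4     0 ]
R3 <- R3 - (-20)*R2:  [   0    0    5  |  -11   -4    1 ]
R3 <- (1/5)*R3:  [     0      0      1  |  -11/5   -4/5    1/5 ]
R1 <- R1 - (-1)*R3:  [      1       0       0  |  -27/10  -21/20     1/5 ]
R2 <- R2 - (-3/5)*R3:  [      0       1       0  |  -48/25  -17/25    3/25 ]
Right block of [I | A^{-1}] is the inverse:
[ -27/10  -21/20   1/5 ]
[ -48/25  -17/25  3/25 ]
[  -11/5    -4/5   1/5 ]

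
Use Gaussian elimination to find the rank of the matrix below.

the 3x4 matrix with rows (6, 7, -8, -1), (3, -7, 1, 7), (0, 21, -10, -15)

rank(A) = 2

Row reduction:
R2 <- R2 - (1/2)*R1:  [     0  -21/2      5   15/2 ]
R3 <- R3 - (-2)*R2:  [ 0  0  0  0 ]
Row echelon form:
[ 6      7  -8    -1 ]
[ 0  -21/2   5  15/2 ]
[ 0      0   0     0 ]
Nonzero rows / pivot columns: 2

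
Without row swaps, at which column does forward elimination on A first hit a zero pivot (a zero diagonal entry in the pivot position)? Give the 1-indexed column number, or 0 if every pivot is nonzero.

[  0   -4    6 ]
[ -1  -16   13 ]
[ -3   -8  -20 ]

Naive forward elimination:
Pivot entry (1,1) is zero but row 2 has -1 in column 1 -> naive elimination stops; a row interchange (e.g. R1 <-> R2) would be required here.

first zero-pivot column = 1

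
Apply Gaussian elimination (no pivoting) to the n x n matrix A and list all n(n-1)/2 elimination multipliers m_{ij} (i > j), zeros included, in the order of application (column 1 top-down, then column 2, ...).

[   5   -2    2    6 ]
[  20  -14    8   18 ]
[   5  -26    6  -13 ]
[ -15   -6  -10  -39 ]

multipliers: 4, 1, -3, 4, 2, -1

Forward elimination:
R2 <- R2 - (4)*R1:  [  0  -6   0  -6 ]
R3 <- R3 - (1)*R1:  [   0  -24    4  -19 ]
R4 <- R4 - (-3)*R1:  [   0  -12   -4  -21 ]
R3 <- R3 - (4)*R2:  [ 0  0  4  5 ]
R4 <- R4 - (2)*R2:  [  0   0  -4  -9 ]
R4 <- R4 - (-1)*R3:  [  0   0   0  -4 ]
Multipliers (in order of application): m_{21} = 4, m_{31} = 1, m_{41} = -3, m_{32} = 4, m_{42} = 2, m_{43} = -1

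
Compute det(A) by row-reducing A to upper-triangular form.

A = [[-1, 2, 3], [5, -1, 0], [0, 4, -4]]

Forward elimination:
R2 <- R2 - (-5)*R1:  [  0   9  15 ]
R3 <- R3 - (4/9)*R2:  [     0      0  -32/3 ]
Upper-triangular form:
[ -1  2      3 ]
[  0  9     15 ]
[  0  0  -32/3 ]
det(A) = (-1)^0 * (-1) * (9) * (-32/3) = 96  (0 row swaps -> sign +1)

det(A) = 96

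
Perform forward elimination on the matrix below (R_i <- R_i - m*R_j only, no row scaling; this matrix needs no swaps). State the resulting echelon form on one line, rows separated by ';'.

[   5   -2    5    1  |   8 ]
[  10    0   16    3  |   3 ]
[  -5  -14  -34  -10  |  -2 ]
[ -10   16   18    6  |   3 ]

REF = [5 -2 5 1 8; 0 4 6 1 -13; 0 0 -5 -5 -46; 0 0 0 -5 -34]

Forward elimination:
R2 <- R2 - (2)*R1:  [   0    4    6    1  -13 ]
R3 <- R3 - (-1)*R1:  [   0  -16  -29   -9    6 ]
R4 <- R4 - (-2)*R1:  [  0  12  28   8  19 ]
R3 <- R3 - (-4)*R2:  [   0    0   -5   -5  -46 ]
R4 <- R4 - (3)*R2:  [  0   0  10   5  58 ]
R4 <- R4 - (-2)*R3:  [   0    0    0   -5  -34 ]
Row echelon form:
[ 5  -2   5   1  |    8 ]
[ 0   4   6   1  |  -13 ]
[ 0   0  -5  -5  |  -46 ]
[ 0   0   0  -5  |  -34 ]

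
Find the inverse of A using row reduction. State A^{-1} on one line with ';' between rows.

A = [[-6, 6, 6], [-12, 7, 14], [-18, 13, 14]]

inverse = [7/15 1/30 -7/30; 7/15 -2/15 -1/15; 1/6 1/6 -1/6]

Gauss-Jordan on [A | I]:
R1 <- (1/-6)*R1:  [    1    -1    -1  |  -1/6     0     0 ]
R2 <- R2 - (-12)*R1:  [  0  -5   2  |  -2   1   0 ]
R3 <- R3 - (-18)*R1:  [  0  -5  -4  |  -3   0   1 ]
R2 <- (1/-5)*R2:  [    0     1  -2/5  |   2/5  -1/5     0 ]
R1 <- R1 - (-1)*R2:  [    1     0  -7/5  |  7/30  -1/5     0 ]
R3 <- R3 - (-5)*R2:  [  0   0  -6  |  -1  -1   1 ]
R3 <- (1/-6)*R3:  [    0     0     1  |   1/6   1/6  -1/6 ]
R1 <- R1 - (-7/5)*R3:  [     1      0      0  |   7/15   1/30  -7/30 ]
R2 <- R2 - (-2/5)*R3:  [     0      1      0  |   7/15  -2/15  -1/15 ]
Right block of [I | A^{-1}] is the inverse:
[ 7/15   1/30  -7/30 ]
[ 7/15  -2/15  -1/15 ]
[  1/6    1/6   -1/6 ]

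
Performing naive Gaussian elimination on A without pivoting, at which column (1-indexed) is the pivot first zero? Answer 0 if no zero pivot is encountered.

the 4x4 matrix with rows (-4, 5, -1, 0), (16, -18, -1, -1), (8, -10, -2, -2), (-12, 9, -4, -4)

first zero-pivot column = 0

Naive forward elimination:
R2 <- R2 - (-4)*R1:  [  0   2  -5  -1 ]
R3 <- R3 - (-2)*R1:  [  0   0  -4  -2 ]
R4 <- R4 - (3)*R1:  [  0  -6  -1  -4 ]
R4 <- R4 - (-3)*R2:  [   0    0  -16   -7 ]
R4 <- R4 - (4)*R3:  [ 0  0  0  1 ]
All pivots nonzero; naive elimination completes without hitting a zero pivot.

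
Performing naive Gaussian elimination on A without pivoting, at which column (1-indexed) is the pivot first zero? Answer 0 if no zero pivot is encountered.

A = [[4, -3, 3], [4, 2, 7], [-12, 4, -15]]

Naive forward elimination:
R2 <- R2 - (1)*R1:  [ 0  5  4 ]
R3 <- R3 - (-3)*R1:  [  0  -5  -6 ]
R3 <- R3 - (-1)*R2:  [  0   0  -2 ]
All pivots nonzero; naive elimination completes without hitting a zero pivot.

first zero-pivot column = 0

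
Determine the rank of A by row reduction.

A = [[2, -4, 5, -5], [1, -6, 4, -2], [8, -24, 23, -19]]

Row reduction:
R2 <- R2 - (1/2)*R1:  [   0   -4  3/2  1/2 ]
R3 <- R3 - (4)*R1:  [  0  -8   3   1 ]
R3 <- R3 - (2)*R2:  [ 0  0  0  0 ]
Row echelon form:
[ 2  -4    5   -5 ]
[ 0  -4  3/2  1/2 ]
[ 0   0    0    0 ]
Nonzero rows / pivot columns: 2

rank(A) = 2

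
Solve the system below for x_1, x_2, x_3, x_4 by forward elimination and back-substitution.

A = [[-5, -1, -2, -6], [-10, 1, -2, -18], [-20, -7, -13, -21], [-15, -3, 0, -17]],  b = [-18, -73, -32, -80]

(1, -1, -5, 4)

Forward elimination on [A|b]:
R2 <- R2 - (2)*R1:  [   0    3    2   -6  -37 ]
R3 <- R3 - (4)*R1:  [  0  -3  -5   3  40 ]
R4 <- R4 - (3)*R1:  [   0    0    6    1  -26 ]
R3 <- R3 - (-1)*R2:  [  0   0  -3  -3   3 ]
R4 <- R4 - (-2)*R3:  [   0    0    0   -5  -20 ]
Row echelon form:
[ -5  -1  -2  -6  |  -18 ]
[  0   3   2  -6  |  -37 ]
[  0   0  -3  -3  |    3 ]
[  0   0   0  -5  |  -20 ]
Back-substitution:
x_4 = (-20) / -5 = 4
x_3 = (3 - (-3)*(4)) / -3 = -5
x_2 = (-37 - (2)*(-5) - (-6)*(4)) / 3 = -1
x_1 = (-18 - (-1)*(-1) - (-2)*(-5) - (-6)*(4)) / -5 = 1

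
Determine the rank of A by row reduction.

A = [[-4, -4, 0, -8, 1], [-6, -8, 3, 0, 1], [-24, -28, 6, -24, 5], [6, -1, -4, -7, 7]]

Row reduction:
R2 <- R2 - (3/2)*R1:  [    0    -2     3    12  -1/2 ]
R3 <- R3 - (6)*R1:  [  0  -4   6  24  -1 ]
R4 <- R4 - (-3/2)*R1:  [    0    -7    -4   -19  17/2 ]
R3 <- R3 - (2)*R2:  [ 0  0  0  0  0 ]
R4 <- R4 - (7/2)*R2:  [     0      0  -29/2    -61   41/4 ]
R3 <-> R4   (pivot in column 3 was zero)
[ -4  -4      0   -8     1 ]
[  0  -2      3   12  -1/2 ]
[  0   0  -29/2  -61  41/4 ]
[  0   0      0    0     0 ]
Row echelon form:
[ -4  -4      0   -8     1 ]
[  0  -2      3   12  -1/2 ]
[  0   0  -29/2  -61  41/4 ]
[  0   0      0    0     0 ]
Nonzero rows / pivot columns: 3

rank(A) = 3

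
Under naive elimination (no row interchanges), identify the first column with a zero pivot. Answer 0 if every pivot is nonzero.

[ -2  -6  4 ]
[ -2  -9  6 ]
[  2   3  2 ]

Naive forward elimination:
R2 <- R2 - (1)*R1:  [  0  -3   2 ]
R3 <- R3 - (-1)*R1:  [  0  -3   6 ]
R3 <- R3 - (1)*R2:  [ 0  0  4 ]
All pivots nonzero; naive elimination completes without hitting a zero pivot.

first zero-pivot column = 0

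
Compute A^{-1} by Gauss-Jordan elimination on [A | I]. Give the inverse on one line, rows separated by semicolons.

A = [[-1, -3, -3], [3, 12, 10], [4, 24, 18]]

inverse = [4 3 -1; 7/3 1 -1/6; -4 -2 1/2]

Gauss-Jordan on [A | I]:
R1 <- (1/-1)*R1:  [  1   3   3  |  -1   0   0 ]
R2 <- R2 - (3)*R1:  [ 0  3  1  |  3  1  0 ]
R3 <- R3 - (4)*R1:  [  0  12   6  |   4   0   1 ]
R2 <- (1/3)*R2:  [   0    1  1/3  |    1  1/3    0 ]
R1 <- R1 - (3)*R2:  [  1   0   2  |  -4  -1   0 ]
R3 <- R3 - (12)*R2:  [  0   0   2  |  -8  -4   1 ]
R3 <- (1/2)*R3:  [   0    0    1  |   -4   -2  1/2 ]
R1 <- R1 - (2)*R3:  [  1   0   0  |   4   3  -1 ]
R2 <- R2 - (1/3)*R3:  [    0     1     0  |   7/3     1  -1/6 ]
Right block of [I | A^{-1}] is the inverse:
[   4   3    -1 ]
[ 7/3   1  -1/6 ]
[  -4  -2   1/2 ]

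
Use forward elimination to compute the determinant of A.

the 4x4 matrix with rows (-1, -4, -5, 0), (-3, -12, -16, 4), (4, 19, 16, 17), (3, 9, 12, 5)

det(A) = 18

Forward elimination:
R2 <- R2 - (3)*R1:  [  0   0  -1   4 ]
R3 <- R3 - (-4)*R1:  [  0   3  -4  17 ]
R4 <- R4 - (-3)*R1:  [  0  -3  -3   5 ]
R2 <-> R3   (pivot in column 2 was zero)
[ -1  -4  -5   0 ]
[  0   3  -4  17 ]
[  0   0  -1   4 ]
[  0  -3  -3   5 ]
R4 <- R4 - (-1)*R2:  [  0   0  -7  22 ]
R4 <- R4 - (7)*R3:  [  0   0   0  -6 ]
Upper-triangular form:
[ -1  -4  -5   0 ]
[  0   3  -4  17 ]
[  0   0  -1   4 ]
[  0   0   0  -6 ]
det(A) = (-1)^1 * (-1) * (3) * (-1) * (-6) = 18  (1 row swap -> sign -1)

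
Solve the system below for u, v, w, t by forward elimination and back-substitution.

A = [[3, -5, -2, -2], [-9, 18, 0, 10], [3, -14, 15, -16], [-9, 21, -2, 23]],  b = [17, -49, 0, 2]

Forward elimination on [A|b]:
R2 <- R2 - (-3)*R1:  [  0   3  -6   4   2 ]
R3 <- R3 - (1)*R1:  [   0   -9   17  -14  -17 ]
R4 <- R4 - (-3)*R1:  [  0   6  -8  17  53 ]
R3 <- R3 - (-3)*R2:  [   0    0   -1   -2  -11 ]
R4 <- R4 - (2)*R2:  [  0   0   4   9  49 ]
R4 <- R4 - (-4)*R3:  [ 0  0  0  1  5 ]
Row echelon form:
[ 3  -5  -2  -2  |   17 ]
[ 0   3  -6   4  |    2 ]
[ 0   0  -1  -2  |  -11 ]
[ 0   0   0   1  |    5 ]
Back-substitution:
t = (5) / 1 = 5
w = (-11 - (-2)*(5)) / -1 = 1
v = (2 - (-6)*(1) - (4)*(5)) / 3 = -4
u = (17 - (-5)*(-4) - (-2)*(1) - (-2)*(5)) / 3 = 3

(3, -4, 1, 5)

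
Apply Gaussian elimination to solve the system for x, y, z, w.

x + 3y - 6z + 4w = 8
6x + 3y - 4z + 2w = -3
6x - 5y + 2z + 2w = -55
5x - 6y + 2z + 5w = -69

Forward elimination on [A|b]:
R2 <- R2 - (6)*R1:  [   0  -15   32  -22  -51 ]
R3 <- R3 - (6)*R1:  [    0   -23    38   -22  -103 ]
R4 <- R4 - (5)*R1:  [    0   -21    32   -15  -109 ]
R3 <- R3 - (23/15)*R2:  [       0        0  -166/15   176/15   -124/5 ]
R4 <- R4 - (7/5)*R2:  [      0       0   -64/5    79/5  -188/5 ]
R4 <- R4 - (96/83)*R3:  [       0        0        0   185/83  -740/83 ]
Row echelon form:
[ 1    3       -6       4  |        8 ]
[ 0  -15       32     -22  |      -51 ]
[ 0    0  -166/15  176/15  |   -124/5 ]
[ 0    0        0  185/83  |  -740/83 ]
Back-substitution:
w = (-740/83) / (185/83) = -4
z = (-124/5 - (176/15)*(-4)) / (-166/15) = -2
y = (-51 - (32)*(-2) - (-22)*(-4)) / -15 = 5
x = (8 - (3)*(5) - (-6)*(-2) - (4)*(-4)) / 1 = -3

(-3, 5, -2, -4)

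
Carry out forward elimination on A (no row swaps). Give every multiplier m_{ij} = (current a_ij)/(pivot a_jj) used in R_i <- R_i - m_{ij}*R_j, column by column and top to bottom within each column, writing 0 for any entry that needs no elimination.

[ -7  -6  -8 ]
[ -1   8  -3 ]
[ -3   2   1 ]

Forward elimination:
R2 <- R2 - (1/7)*R1:  [     0   62/7  -13/7 ]
R3 <- R3 - (3/7)*R1:  [    0  32/7  31/7 ]
R3 <- R3 - (16/31)*R2:  [      0       0  167/31 ]
Multipliers (in order of application): m_{21} = 1/7, m_{31} = 3/7, m_{32} = 16/31

multipliers: 1/7, 3/7, 16/31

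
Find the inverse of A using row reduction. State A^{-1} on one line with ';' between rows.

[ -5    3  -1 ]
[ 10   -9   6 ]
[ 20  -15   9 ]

inverse = [3/5 -4/5 3/5; 2 -5/3 4/3; 2 -1 1]

Gauss-Jordan on [A | I]:
R1 <- (1/-5)*R1:  [    1  -3/5   1/5  |  -1/5     0     0 ]
R2 <- R2 - (10)*R1:  [  0  -3   4  |   2   1   0 ]
R3 <- R3 - (20)*R1:  [  0  -3   5  |   4   0   1 ]
R2 <- (1/-3)*R2:  [    0     1  -4/3  |  -2/3  -1/3     0 ]
R1 <- R1 - (-3/5)*R2:  [    1     0  -3/5  |  -3/5  -1/5     0 ]
R3 <- R3 - (-3)*R2:  [  0   0   1  |   2  -1   1 ]
R1 <- R1 - (-3/5)*R3:  [    1     0     0  |   3/5  -4/5   3/5 ]
R2 <- R2 - (-4/3)*R3:  [    0     1     0  |     2  -5/3   4/3 ]
Right block of [I | A^{-1}] is the inverse:
[ 3/5  -4/5  3/5 ]
[   2  -5/3  4/3 ]
[   2    -1    1 ]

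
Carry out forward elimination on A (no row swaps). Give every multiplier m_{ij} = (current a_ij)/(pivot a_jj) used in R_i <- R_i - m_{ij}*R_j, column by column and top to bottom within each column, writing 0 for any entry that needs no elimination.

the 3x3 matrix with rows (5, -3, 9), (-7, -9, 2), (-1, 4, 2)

Forward elimination:
R2 <- R2 - (-7/5)*R1:  [     0  -66/5   73/5 ]
R3 <- R3 - (-1/5)*R1:  [    0  17/5  19/5 ]
R3 <- R3 - (-17/66)*R2:  [      0       0  499/66 ]
Multipliers (in order of application): m_{21} = -7/5, m_{31} = -1/5, m_{32} = -17/66

multipliers: -7/5, -1/5, -17/66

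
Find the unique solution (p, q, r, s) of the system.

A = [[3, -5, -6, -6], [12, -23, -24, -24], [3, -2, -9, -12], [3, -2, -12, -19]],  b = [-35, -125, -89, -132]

(-2, -5, 5, 4)

Forward elimination on [A|b]:
R2 <- R2 - (4)*R1:  [  0  -3   0   0  15 ]
R3 <- R3 - (1)*R1:  [   0    3   -3   -6  -54 ]
R4 <- R4 - (1)*R1:  [   0    3   -6  -13  -97 ]
R3 <- R3 - (-1)*R2:  [   0    0   -3   -6  -39 ]
R4 <- R4 - (-1)*R2:  [   0    0   -6  -13  -82 ]
R4 <- R4 - (2)*R3:  [  0   0   0  -1  -4 ]
Row echelon form:
[ 3  -5  -6  -6  |  -35 ]
[ 0  -3   0   0  |   15 ]
[ 0   0  -3  -6  |  -39 ]
[ 0   0   0  -1  |   -4 ]
Back-substitution:
s = (-4) / -1 = 4
r = (-39 - (-6)*(4)) / -3 = 5
q = (15) / -3 = -5
p = (-35 - (-5)*(-5) - (-6)*(5) - (-6)*(4)) / 3 = -2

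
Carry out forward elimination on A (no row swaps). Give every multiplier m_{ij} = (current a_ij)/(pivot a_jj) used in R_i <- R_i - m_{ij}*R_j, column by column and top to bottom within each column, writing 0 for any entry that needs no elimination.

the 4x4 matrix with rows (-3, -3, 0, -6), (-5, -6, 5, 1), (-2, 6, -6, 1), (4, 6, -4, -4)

Forward elimination:
R2 <- R2 - (5/3)*R1:  [  0  -1   5  11 ]
R3 <- R3 - (2/3)*R1:  [  0   8  -6   5 ]
R4 <- R4 - (-4/3)*R1:  [   0    2   -4  -12 ]
R3 <- R3 - (-8)*R2:  [  0   0  34  93 ]
R4 <- R4 - (-2)*R2:  [  0   0   6  10 ]
R4 <- R4 - (3/17)*R3:  [       0        0        0  -109/17 ]
Multipliers (in order of application): m_{21} = 5/3, m_{31} = 2/3, m_{41} = -4/3, m_{32} = -8, m_{42} = -2, m_{43} = 3/17

multipliers: 5/3, 2/3, -4/3, -8, -2, 3/17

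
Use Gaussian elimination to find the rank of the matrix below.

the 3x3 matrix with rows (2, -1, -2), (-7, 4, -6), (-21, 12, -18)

rank(A) = 2

Row reduction:
R2 <- R2 - (-7/2)*R1:  [   0  1/2  -13 ]
R3 <- R3 - (-21/2)*R1:  [   0  3/2  -39 ]
R3 <- R3 - (3)*R2:  [ 0  0  0 ]
Row echelon form:
[ 2   -1   -2 ]
[ 0  1/2  -13 ]
[ 0    0    0 ]
Nonzero rows / pivot columns: 2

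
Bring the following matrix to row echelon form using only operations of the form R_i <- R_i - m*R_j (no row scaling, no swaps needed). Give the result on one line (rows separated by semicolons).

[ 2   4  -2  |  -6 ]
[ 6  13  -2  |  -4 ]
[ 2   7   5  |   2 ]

Forward elimination:
R2 <- R2 - (3)*R1:  [  0   1   4  14 ]
R3 <- R3 - (1)*R1:  [ 0  3  7  8 ]
R3 <- R3 - (3)*R2:  [   0    0   -5  -34 ]
Row echelon form:
[ 2  4  -2  |   -6 ]
[ 0  1   4  |   14 ]
[ 0  0  -5  |  -34 ]

REF = [2 4 -2 -6; 0 1 4 14; 0 0 -5 -34]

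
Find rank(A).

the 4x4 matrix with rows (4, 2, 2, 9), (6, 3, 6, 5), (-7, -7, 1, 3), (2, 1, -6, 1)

rank(A) = 4

Row reduction:
R2 <- R2 - (3/2)*R1:  [     0      0      3  -17/2 ]
R3 <- R3 - (-7/4)*R1:  [    0  -7/2   9/2  75/4 ]
R4 <- R4 - (1/2)*R1:  [    0     0    -7  -7/2 ]
R2 <-> R3   (pivot in column 2 was zero)
[ 4     2    2      9 ]
[ 0  -7/2  9/2   75/4 ]
[ 0     0    3  -17/2 ]
[ 0     0   -7   -7/2 ]
R4 <- R4 - (-7/3)*R3:  [     0      0      0  -70/3 ]
Row echelon form:
[ 4     2    2      9 ]
[ 0  -7/2  9/2   75/4 ]
[ 0     0    3  -17/2 ]
[ 0     0    0  -70/3 ]
Nonzero rows / pivot columns: 4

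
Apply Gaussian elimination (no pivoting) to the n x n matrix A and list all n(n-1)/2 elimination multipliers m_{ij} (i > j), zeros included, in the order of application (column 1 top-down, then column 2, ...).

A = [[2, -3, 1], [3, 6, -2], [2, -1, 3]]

Forward elimination:
R2 <- R2 - (3/2)*R1:  [    0  21/2  -7/2 ]
R3 <- R3 - (1)*R1:  [ 0  2  2 ]
R3 <- R3 - (4/21)*R2:  [   0    0  8/3 ]
Multipliers (in order of application): m_{21} = 3/2, m_{31} = 1, m_{32} = 4/21

multipliers: 3/2, 1, 4/21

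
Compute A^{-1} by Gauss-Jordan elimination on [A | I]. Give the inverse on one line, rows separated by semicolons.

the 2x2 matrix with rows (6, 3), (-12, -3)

inverse = [-1/6 -1/6; 2/3 1/3]

Gauss-Jordan on [A | I]:
R1 <- (1/6)*R1:  [   1  1/2  |  1/6    0 ]
R2 <- R2 - (-12)*R1:  [ 0  3  |  2  1 ]
R2 <- (1/3)*R2:  [   0    1  |  2/3  1/3 ]
R1 <- R1 - (1/2)*R2:  [    1     0  |  -1/6  -1/6 ]
Right block of [I | A^{-1}] is the inverse:
[ -1/6  -1/6 ]
[  2/3   1/3 ]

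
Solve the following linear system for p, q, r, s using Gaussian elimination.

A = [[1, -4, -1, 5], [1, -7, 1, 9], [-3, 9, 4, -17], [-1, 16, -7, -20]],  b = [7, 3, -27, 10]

(-2, 0, -4, 1)

Forward elimination on [A|b]:
R2 <- R2 - (1)*R1:  [  0  -3   2   4  -4 ]
R3 <- R3 - (-3)*R1:  [  0  -3   1  -2  -6 ]
R4 <- R4 - (-1)*R1:  [   0   12   -8  -15   17 ]
R3 <- R3 - (1)*R2:  [  0   0  -1  -6  -2 ]
R4 <- R4 - (-4)*R2:  [ 0  0  0  1  1 ]
Row echelon form:
[ 1  -4  -1   5  |   7 ]
[ 0  -3   2   4  |  -4 ]
[ 0   0  -1  -6  |  -2 ]
[ 0   0   0   1  |   1 ]
Back-substitution:
s = (1) / 1 = 1
r = (-2 - (-6)*(1)) / -1 = -4
q = (-4 - (2)*(-4) - (4)*(1)) / -3 = 0
p = (7 - (-4)*(0) - (-1)*(-4) - (5)*(1)) / 1 = -2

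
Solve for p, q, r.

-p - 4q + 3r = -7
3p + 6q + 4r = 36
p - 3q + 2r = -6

(0, 4, 3)

Forward elimination on [A|b]:
R2 <- R2 - (-3)*R1:  [  0  -6  13  15 ]
R3 <- R3 - (-1)*R1:  [   0   -7    5  -13 ]
R3 <- R3 - (7/6)*R2:  [     0      0  -61/6  -61/2 ]
Row echelon form:
[ -1  -4      3  |     -7 ]
[  0  -6     13  |     15 ]
[  0   0  -61/6  |  -61/2 ]
Back-substitution:
r = (-61/2) / (-61/6) = 3
q = (15 - (13)*(3)) / -6 = 4
p = (-7 - (-4)*(4) - (3)*(3)) / -1 = 0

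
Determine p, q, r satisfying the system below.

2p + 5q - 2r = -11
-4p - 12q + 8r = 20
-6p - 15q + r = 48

(4, -5, -3)

Forward elimination on [A|b]:
R2 <- R2 - (-2)*R1:  [  0  -2   4  -2 ]
R3 <- R3 - (-3)*R1:  [  0   0  -5  15 ]
Row echelon form:
[ 2   5  -2  |  -11 ]
[ 0  -2   4  |   -2 ]
[ 0   0  -5  |   15 ]
Back-substitution:
r = (15) / -5 = -3
q = (-2 - (4)*(-3)) / -2 = -5
p = (-11 - (5)*(-5) - (-2)*(-3)) / 2 = 4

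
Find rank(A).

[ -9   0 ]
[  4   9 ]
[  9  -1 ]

rank(A) = 2

Row reduction:
R2 <- R2 - (-4/9)*R1:  [ 0  9 ]
R3 <- R3 - (-1)*R1:  [  0  -1 ]
R3 <- R3 - (-1/9)*R2:  [ 0  0 ]
Row echelon form:
[ -9  0 ]
[  0  9 ]
[  0  0 ]
Nonzero rows / pivot columns: 2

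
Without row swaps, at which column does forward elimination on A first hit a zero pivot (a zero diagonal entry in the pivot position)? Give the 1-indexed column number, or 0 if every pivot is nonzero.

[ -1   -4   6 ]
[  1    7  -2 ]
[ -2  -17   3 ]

first zero-pivot column = 0

Naive forward elimination:
R2 <- R2 - (-1)*R1:  [ 0  3  4 ]
R3 <- R3 - (2)*R1:  [  0  -9  -9 ]
R3 <- R3 - (-3)*R2:  [ 0  0  3 ]
All pivots nonzero; naive elimination completes without hitting a zero pivot.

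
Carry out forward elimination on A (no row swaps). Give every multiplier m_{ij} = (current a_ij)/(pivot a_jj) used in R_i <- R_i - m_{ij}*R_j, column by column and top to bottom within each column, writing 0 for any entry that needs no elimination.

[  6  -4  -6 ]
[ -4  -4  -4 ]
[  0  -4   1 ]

Forward elimination:
R2 <- R2 - (-2/3)*R1:  [     0  -20/3     -8 ]
R3: entry in column 1 is already 0 -> m_{31} = 0 (no row operation needed)
R3 <- R3 - (3/5)*R2:  [    0     0  29/5 ]
Multipliers (in order of application): m_{21} = -2/3, m_{31} = 0, m_{32} = 3/5

multipliers: -2/3, 0, 3/5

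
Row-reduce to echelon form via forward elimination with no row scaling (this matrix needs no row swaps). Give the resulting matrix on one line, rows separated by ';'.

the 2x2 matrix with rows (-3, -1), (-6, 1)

Forward elimination:
R2 <- R2 - (2)*R1:  [ 0  3 ]
Row echelon form:
[ -3  -1 ]
[  0   3 ]

REF = [-3 -1; 0 3]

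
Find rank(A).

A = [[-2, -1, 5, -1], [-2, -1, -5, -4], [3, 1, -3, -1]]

rank(A) = 3

Row reduction:
R2 <- R2 - (1)*R1:  [   0    0  -10   -3 ]
R3 <- R3 - (-3/2)*R1:  [    0  -1/2   9/2  -5/2 ]
R2 <-> R3   (pivot in column 2 was zero)
[ -2    -1    5    -1 ]
[  0  -1/2  9/2  -5/2 ]
[  0     0  -10    -3 ]
Row echelon form:
[ -2    -1    5    -1 ]
[  0  -1/2  9/2  -5/2 ]
[  0     0  -10    -3 ]
Nonzero rows / pivot columns: 3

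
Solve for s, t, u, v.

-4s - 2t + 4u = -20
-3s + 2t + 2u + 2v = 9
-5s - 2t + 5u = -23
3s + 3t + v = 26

Forward elimination on [A|b]:
R2 <- R2 - (3/4)*R1:  [   0  7/2   -1    2   24 ]
R3 <- R3 - (5/4)*R1:  [   0  1/2    0    0    2 ]
R4 <- R4 - (-3/4)*R1:  [   0  3/2    3    1   11 ]
R3 <- R3 - (1/7)*R2:  [     0      0    1/7   -2/7  -10/7 ]
R4 <- R4 - (3/7)*R2:  [    0     0  24/7   1/7   5/7 ]
R4 <- R4 - (24)*R3:  [  0   0   0   7  35 ]
Row echelon form:
[ -4   -2    4     0  |    -20 ]
[  0  7/2   -1     2  |     24 ]
[  0    0  1/7  -2/7  |  -10/7 ]
[  0    0    0     7  |     35 ]
Back-substitution:
v = (35) / 7 = 5
u = (-10/7 - (-2/7)*(5)) / (1/7) = 0
t = (24 - (-1)*(0) - (2)*(5)) / (7/2) = 4
s = (-20 - (-2)*(4) - (4)*(0)) / -4 = 3

(3, 4, 0, 5)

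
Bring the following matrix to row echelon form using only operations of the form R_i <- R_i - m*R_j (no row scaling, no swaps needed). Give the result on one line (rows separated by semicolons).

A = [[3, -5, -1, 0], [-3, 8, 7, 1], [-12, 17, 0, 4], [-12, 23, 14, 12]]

Forward elimination:
R2 <- R2 - (-1)*R1:  [ 0  3  6  1 ]
R3 <- R3 - (-4)*R1:  [  0  -3  -4   4 ]
R4 <- R4 - (-4)*R1:  [  0   3  10  12 ]
R3 <- R3 - (-1)*R2:  [ 0  0  2  5 ]
R4 <- R4 - (1)*R2:  [  0   0   4  11 ]
R4 <- R4 - (2)*R3:  [ 0  0  0  1 ]
Row echelon form:
[ 3  -5  -1  0 ]
[ 0   3   6  1 ]
[ 0   0   2  5 ]
[ 0   0   0  1 ]

REF = [3 -5 -1 0; 0 3 6 1; 0 0 2 5; 0 0 0 1]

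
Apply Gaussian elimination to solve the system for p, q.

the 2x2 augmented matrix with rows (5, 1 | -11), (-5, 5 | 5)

(-2, -1)

Forward elimination on [A|b]:
R2 <- R2 - (-1)*R1:  [  0   6  -6 ]
Row echelon form:
[ 5  1  |  -11 ]
[ 0  6  |   -6 ]
Back-substitution:
q = (-6) / 6 = -1
p = (-11 - (1)*(-1)) / 5 = -2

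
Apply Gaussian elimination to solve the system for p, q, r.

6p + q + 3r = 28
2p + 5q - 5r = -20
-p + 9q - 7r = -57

Forward elimination on [A|b]:
R2 <- R2 - (1/3)*R1:  [     0   14/3     -6  -88/3 ]
R3 <- R3 - (-1/6)*R1:  [      0    55/6   -13/2  -157/3 ]
R3 <- R3 - (55/28)*R2:  [    0     0  37/7  37/7 ]
Row echelon form:
[ 6     1     3  |     28 ]
[ 0  14/3    -6  |  -88/3 ]
[ 0     0  37/7  |   37/7 ]
Back-substitution:
r = (37/7) / (37/7) = 1
q = (-88/3 - (-6)*(1)) / (14/3) = -5
p = (28 - (1)*(-5) - (3)*(1)) / 6 = 5

(5, -5, 1)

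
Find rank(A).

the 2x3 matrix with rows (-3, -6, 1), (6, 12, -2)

rank(A) = 1

Row reduction:
R2 <- R2 - (-2)*R1:  [ 0  0  0 ]
Row echelon form:
[ -3  -6  1 ]
[  0   0  0 ]
Nonzero rows / pivot columns: 1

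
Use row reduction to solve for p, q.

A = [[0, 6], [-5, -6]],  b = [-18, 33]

Forward elimination on [A|b]:
R1 <-> R2   (pivot in column 1 was zero)
[ -5  -6   33 ]
[  0   6  -18 ]
Row echelon form:
[ -5  -6  |   33 ]
[  0   6  |  -18 ]
Back-substitution:
q = (-18) / 6 = -3
p = (33 - (-6)*(-3)) / -5 = -3

(-3, -3)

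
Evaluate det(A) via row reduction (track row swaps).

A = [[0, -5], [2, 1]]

Forward elimination:
R1 <-> R2   (pivot in column 1 was zero)
[ 2   1 ]
[ 0  -5 ]
Upper-triangular form:
[ 2   1 ]
[ 0  -5 ]
det(A) = (-1)^1 * (2) * (-5) = 10  (1 row swap -> sign -1)

det(A) = 10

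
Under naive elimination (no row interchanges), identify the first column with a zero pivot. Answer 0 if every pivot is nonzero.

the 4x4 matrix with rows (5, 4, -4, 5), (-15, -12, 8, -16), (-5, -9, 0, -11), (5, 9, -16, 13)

Naive forward elimination:
R2 <- R2 - (-3)*R1:  [  0   0  -4  -1 ]
R3 <- R3 - (-1)*R1:  [  0  -5  -4  -6 ]
R4 <- R4 - (1)*R1:  [   0    5  -12    8 ]
Matrix at this point:
[ 5   4   -4   5 ]
[ 0   0   -4  -1 ]
[ 0  -5   -4  -6 ]
[ 0   5  -12   8 ]
Pivot entry (2,2) is zero but row 3 has -5 in column 2 -> naive elimination stops; a row interchange (e.g. R2 <-> R3) would be required here.

first zero-pivot column = 2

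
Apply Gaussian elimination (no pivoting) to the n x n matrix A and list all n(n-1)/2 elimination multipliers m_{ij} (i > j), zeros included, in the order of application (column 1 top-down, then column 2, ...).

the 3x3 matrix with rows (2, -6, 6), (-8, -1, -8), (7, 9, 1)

multipliers: -4, 7/2, -6/5

Forward elimination:
R2 <- R2 - (-4)*R1:  [   0  -25   16 ]
R3 <- R3 - (7/2)*R1:  [   0   30  -20 ]
R3 <- R3 - (-6/5)*R2:  [    0     0  -4/5 ]
Multipliers (in order of application): m_{21} = -4, m_{31} = 7/2, m_{32} = -6/5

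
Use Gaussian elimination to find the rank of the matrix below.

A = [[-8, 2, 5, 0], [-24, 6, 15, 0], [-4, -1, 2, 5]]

rank(A) = 2

Row reduction:
R2 <- R2 - (3)*R1:  [ 0  0  0  0 ]
R3 <- R3 - (1/2)*R1:  [    0    -2  -1/2     5 ]
R2 <-> R3   (pivot in column 2 was zero)
[ -8   2     5  0 ]
[  0  -2  -1/2  5 ]
[  0   0     0  0 ]
Row echelon form:
[ -8   2     5  0 ]
[  0  -2  -1/2  5 ]
[  0   0     0  0 ]
Nonzero rows / pivot columns: 2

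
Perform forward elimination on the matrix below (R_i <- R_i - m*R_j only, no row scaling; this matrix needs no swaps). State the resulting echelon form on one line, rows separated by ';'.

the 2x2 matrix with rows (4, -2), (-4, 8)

REF = [4 -2; 0 6]

Forward elimination:
R2 <- R2 - (-1)*R1:  [ 0  6 ]
Row echelon form:
[ 4  -2 ]
[ 0   6 ]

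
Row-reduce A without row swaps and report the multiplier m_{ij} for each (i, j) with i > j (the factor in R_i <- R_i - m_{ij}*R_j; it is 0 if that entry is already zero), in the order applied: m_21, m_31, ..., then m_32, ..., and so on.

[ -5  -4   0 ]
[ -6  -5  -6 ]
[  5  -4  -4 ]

multipliers: 6/5, -1, 40

Forward elimination:
R2 <- R2 - (6/5)*R1:  [    0  -1/5    -6 ]
R3 <- R3 - (-1)*R1:  [  0  -8  -4 ]
R3 <- R3 - (40)*R2:  [   0    0  236 ]
Multipliers (in order of application): m_{21} = 6/5, m_{31} = -1, m_{32} = 40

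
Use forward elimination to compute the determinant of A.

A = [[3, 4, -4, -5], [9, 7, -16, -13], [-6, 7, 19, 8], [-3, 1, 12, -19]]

Forward elimination:
R2 <- R2 - (3)*R1:  [  0  -5  -4   2 ]
R3 <- R3 - (-2)*R1:  [  0  15  11  -2 ]
R4 <- R4 - (-1)*R1:  [   0    5    8  -24 ]
R3 <- R3 - (-3)*R2:  [  0   0  -1   4 ]
R4 <- R4 - (-1)*R2:  [   0    0    4  -22 ]
R4 <- R4 - (-4)*R3:  [  0   0   0  -6 ]
Upper-triangular form:
[ 3   4  -4  -5 ]
[ 0  -5  -4   2 ]
[ 0   0  -1   4 ]
[ 0   0   0  -6 ]
det(A) = (-1)^0 * (3) * (-5) * (-1) * (-6) = -90  (0 row swaps -> sign +1)

det(A) = -90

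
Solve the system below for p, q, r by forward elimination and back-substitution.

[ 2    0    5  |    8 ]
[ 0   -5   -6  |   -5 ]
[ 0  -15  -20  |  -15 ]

Forward elimination on [A|b]:
R3 <- R3 - (3)*R2:  [  0   0  -2   0 ]
Row echelon form:
[ 2   0   5  |   8 ]
[ 0  -5  -6  |  -5 ]
[ 0   0  -2  |   0 ]
Back-substitution:
r = (0) / -2 = 0
q = (-5 - (-6)*(0)) / -5 = 1
p = (8 - (5)*(0)) / 2 = 4

(4, 1, 0)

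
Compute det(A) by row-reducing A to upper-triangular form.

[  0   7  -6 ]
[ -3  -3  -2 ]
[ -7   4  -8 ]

Forward elimination:
R1 <-> R2   (pivot in column 1 was zero)
[ -3  -3  -2 ]
[  0   7  -6 ]
[ -7   4  -8 ]
R3 <- R3 - (7/3)*R1:  [     0     11  -10/3 ]
R3 <- R3 - (11/7)*R2:  [      0       0  128/21 ]
Upper-triangular form:
[ -3  -3      -2 ]
[  0   7      -6 ]
[  0   0  128/21 ]
det(A) = (-1)^1 * (-3) * (7) * (128/21) = 128  (1 row swap -> sign -1)

det(A) = 128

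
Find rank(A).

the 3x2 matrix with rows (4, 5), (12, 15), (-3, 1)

rank(A) = 2

Row reduction:
R2 <- R2 - (3)*R1:  [ 0  0 ]
R3 <- R3 - (-3/4)*R1:  [    0  19/4 ]
R2 <-> R3   (pivot in column 2 was zero)
[ 4     5 ]
[ 0  19/4 ]
[ 0     0 ]
Row echelon form:
[ 4     5 ]
[ 0  19/4 ]
[ 0     0 ]
Nonzero rows / pivot columns: 2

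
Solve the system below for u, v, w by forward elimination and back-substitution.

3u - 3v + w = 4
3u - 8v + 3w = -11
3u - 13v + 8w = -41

(4, 1, -5)

Forward elimination on [A|b]:
R2 <- R2 - (1)*R1:  [   0   -5    2  -15 ]
R3 <- R3 - (1)*R1:  [   0  -10    7  -45 ]
R3 <- R3 - (2)*R2:  [   0    0    3  -15 ]
Row echelon form:
[ 3  -3  1  |    4 ]
[ 0  -5  2  |  -15 ]
[ 0   0  3  |  -15 ]
Back-substitution:
w = (-15) / 3 = -5
v = (-15 - (2)*(-5)) / -5 = 1
u = (4 - (-3)*(1) - (1)*(-5)) / 3 = 4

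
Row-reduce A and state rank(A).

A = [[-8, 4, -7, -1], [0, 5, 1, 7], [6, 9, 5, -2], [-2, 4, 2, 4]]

Row reduction:
R3 <- R3 - (-3/4)*R1:  [     0     12   -1/4  -11/4 ]
R4 <- R4 - (1/4)*R1:  [    0     3  15/4  17/4 ]
R3 <- R3 - (12/5)*R2:  [       0        0   -53/20  -391/20 ]
R4 <- R4 - (3/5)*R2:  [     0      0  63/20   1/20 ]
R4 <- R4 - (-63/53)*R3:  [        0         0         0  -1229/53 ]
Row echelon form:
[ -8  4      -7        -1 ]
[  0  5       1         7 ]
[  0  0  -53/20   -391/20 ]
[  0  0       0  -1229/53 ]
Nonzero rows / pivot columns: 4

rank(A) = 4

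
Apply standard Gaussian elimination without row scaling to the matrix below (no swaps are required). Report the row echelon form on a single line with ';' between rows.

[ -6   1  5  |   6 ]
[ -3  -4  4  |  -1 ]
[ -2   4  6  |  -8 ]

Forward elimination:
R2 <- R2 - (1/2)*R1:  [    0  -9/2   3/2    -4 ]
R3 <- R3 - (1/3)*R1:  [    0  11/3  13/3   -10 ]
R3 <- R3 - (-22/27)*R2:  [       0        0     50/9  -358/27 ]
Row echelon form:
[ -6     1     5  |        6 ]
[  0  -9/2   3/2  |       -4 ]
[  0     0  50/9  |  -358/27 ]

REF = [-6 1 5 6; 0 -9/2 3/2 -4; 0 0 50/9 -358/27]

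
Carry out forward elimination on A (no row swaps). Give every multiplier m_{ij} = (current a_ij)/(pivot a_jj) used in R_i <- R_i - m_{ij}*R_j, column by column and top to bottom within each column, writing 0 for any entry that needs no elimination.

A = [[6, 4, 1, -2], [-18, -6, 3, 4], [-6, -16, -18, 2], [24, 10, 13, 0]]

multipliers: -3, -1, 4, -2, -1, -3

Forward elimination:
R2 <- R2 - (-3)*R1:  [  0   6   6  -2 ]
R3 <- R3 - (-1)*R1:  [   0  -12  -17    0 ]
R4 <- R4 - (4)*R1:  [  0  -6   9   8 ]
R3 <- R3 - (-2)*R2:  [  0   0  -5  -4 ]
R4 <- R4 - (-1)*R2:  [  0   0  15   6 ]
R4 <- R4 - (-3)*R3:  [  0   0   0  -6 ]
Multipliers (in order of application): m_{21} = -3, m_{31} = -1, m_{41} = 4, m_{32} = -2, m_{42} = -1, m_{43} = -3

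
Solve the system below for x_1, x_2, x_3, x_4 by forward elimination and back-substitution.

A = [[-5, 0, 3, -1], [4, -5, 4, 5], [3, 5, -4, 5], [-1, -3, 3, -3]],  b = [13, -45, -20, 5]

Forward elimination on [A|b]:
R2 <- R2 - (-4/5)*R1:  [      0      -5    32/5    21/5  -173/5 ]
R3 <- R3 - (-3/5)*R1:  [     0      5  -11/5   22/5  -61/5 ]
R4 <- R4 - (1/5)*R1:  [     0     -3   12/5  -14/5   12/5 ]
R3 <- R3 - (-1)*R2:  [      0       0    21/5    43/5  -234/5 ]
R4 <- R4 - (3/5)*R2:  [       0        0   -36/25  -133/25   579/25 ]
R4 <- R4 - (-12/35)*R3:  [      0       0       0  -83/35  249/35 ]
Row echelon form:
[ -5   0     3      -1  |      13 ]
[  0  -5  32/5    21/5  |  -173/5 ]
[  0   0  21/5    43/5  |  -234/5 ]
[  0   0     0  -83/35  |  249/35 ]
Back-substitution:
x_4 = (249/35) / (-83/35) = -3
x_3 = (-234/5 - (43/5)*(-3)) / (21/5) = -5
x_2 = (-173/5 - (32/5)*(-5) - (21/5)*(-3)) / -5 = -2
x_1 = (13 - (3)*(-5) - (-1)*(-3)) / -5 = -5

(-5, -2, -5, -3)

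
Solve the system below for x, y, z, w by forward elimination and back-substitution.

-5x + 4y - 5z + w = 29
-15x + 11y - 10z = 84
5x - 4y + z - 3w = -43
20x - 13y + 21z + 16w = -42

Forward elimination on [A|b]:
R2 <- R2 - (3)*R1:  [  0  -1   5  -3  -3 ]
R3 <- R3 - (-1)*R1:  [   0    0   -4   -2  -14 ]
R4 <- R4 - (-4)*R1:  [  0   3   1  20  74 ]
R4 <- R4 - (-3)*R2:  [  0   0  16  11  65 ]
R4 <- R4 - (-4)*R3:  [ 0  0  0  3  9 ]
Row echelon form:
[ -5   4  -5   1  |   29 ]
[  0  -1   5  -3  |   -3 ]
[  0   0  -4  -2  |  -14 ]
[  0   0   0   3  |    9 ]
Back-substitution:
w = (9) / 3 = 3
z = (-14 - (-2)*(3)) / -4 = 2
y = (-3 - (5)*(2) - (-3)*(3)) / -1 = 4
x = (29 - (4)*(4) - (-5)*(2) - (1)*(3)) / -5 = -4

(-4, 4, 2, 3)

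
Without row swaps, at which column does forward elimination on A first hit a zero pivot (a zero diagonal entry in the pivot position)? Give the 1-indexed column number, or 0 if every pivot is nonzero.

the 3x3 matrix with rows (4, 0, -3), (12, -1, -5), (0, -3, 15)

Naive forward elimination:
R2 <- R2 - (3)*R1:  [  0  -1   4 ]
R3 <- R3 - (3)*R2:  [ 0  0  3 ]
All pivots nonzero; naive elimination completes without hitting a zero pivot.

first zero-pivot column = 0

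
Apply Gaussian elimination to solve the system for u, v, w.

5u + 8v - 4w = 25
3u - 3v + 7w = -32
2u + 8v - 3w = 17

(1, 0, -5)

Forward elimination on [A|b]:
R2 <- R2 - (3/5)*R1:  [     0  -39/5   47/5    -47 ]
R3 <- R3 - (2/5)*R1:  [    0  24/5  -7/5     7 ]
R3 <- R3 - (-8/13)*R2:  [       0        0    57/13  -285/13 ]
Row echelon form:
[ 5      8     -4  |       25 ]
[ 0  -39/5   47/5  |      -47 ]
[ 0      0  57/13  |  -285/13 ]
Back-substitution:
w = (-285/13) / (57/13) = -5
v = (-47 - (47/5)*(-5)) / (-39/5) = 0
u = (25 - (8)*(0) - (-4)*(-5)) / 5 = 1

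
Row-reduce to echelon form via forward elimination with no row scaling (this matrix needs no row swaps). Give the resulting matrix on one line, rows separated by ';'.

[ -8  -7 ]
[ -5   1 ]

REF = [-8 -7; 0 43/8]

Forward elimination:
R2 <- R2 - (5/8)*R1:  [    0  43/8 ]
Row echelon form:
[ -8    -7 ]
[  0  43/8 ]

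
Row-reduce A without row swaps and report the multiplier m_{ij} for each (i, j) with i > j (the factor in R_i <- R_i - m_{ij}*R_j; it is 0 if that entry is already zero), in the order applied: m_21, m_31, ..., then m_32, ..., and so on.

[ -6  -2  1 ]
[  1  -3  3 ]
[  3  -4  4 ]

Forward elimination:
R2 <- R2 - (-1/6)*R1:  [     0  -10/3   19/6 ]
R3 <- R3 - (-1/2)*R1:  [   0   -5  9/2 ]
R3 <- R3 - (3/2)*R2:  [    0     0  -1/4 ]
Multipliers (in order of application): m_{21} = -1/6, m_{31} = -1/2, m_{32} = 3/2

multipliers: -1/6, -1/2, 3/2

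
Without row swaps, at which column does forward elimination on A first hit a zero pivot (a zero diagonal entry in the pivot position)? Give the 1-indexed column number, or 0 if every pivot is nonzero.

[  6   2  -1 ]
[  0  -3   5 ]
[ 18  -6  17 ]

first zero-pivot column = 3

Naive forward elimination:
R3 <- R3 - (3)*R1:  [   0  -12   20 ]
R3 <- R3 - (4)*R2:  [ 0  0  0 ]
Matrix at this point:
[ 6   2  -1 ]
[ 0  -3   5 ]
[ 0   0   0 ]
Pivot entry (3,3) in the last row is zero and there are no rows below to swap with -> zero pivot in column 3 (A is singular).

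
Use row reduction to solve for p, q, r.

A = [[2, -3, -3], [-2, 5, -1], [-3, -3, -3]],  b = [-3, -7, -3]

Forward elimination on [A|b]:
R2 <- R2 - (-1)*R1:  [   0    2   -4  -10 ]
R3 <- R3 - (-3/2)*R1:  [     0  -15/2  -15/2  -15/2 ]
R3 <- R3 - (-15/4)*R2:  [     0      0  -45/2    -45 ]
Row echelon form:
[ 2  -3     -3  |   -3 ]
[ 0   2     -4  |  -10 ]
[ 0   0  -45/2  |  -45 ]
Back-substitution:
r = (-45) / (-45/2) = 2
q = (-10 - (-4)*(2)) / 2 = -1
p = (-3 - (-3)*(-1) - (-3)*(2)) / 2 = 0

(0, -1, 2)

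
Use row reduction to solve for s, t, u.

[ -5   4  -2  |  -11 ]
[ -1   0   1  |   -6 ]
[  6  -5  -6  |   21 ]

(5, 3, -1)

Forward elimination on [A|b]:
R2 <- R2 - (1/5)*R1:  [     0   -4/5    7/5  -19/5 ]
R3 <- R3 - (-6/5)*R1:  [     0   -1/5  -42/5   39/5 ]
R3 <- R3 - (1/4)*R2:  [     0      0  -35/4   35/4 ]
Row echelon form:
[ -5     4     -2  |    -11 ]
[  0  -4/5    7/5  |  -19/5 ]
[  0     0  -35/4  |   35/4 ]
Back-substitution:
u = (35/4) / (-35/4) = -1
t = (-19/5 - (7/5)*(-1)) / (-4/5) = 3
s = (-11 - (4)*(3) - (-2)*(-1)) / -5 = 5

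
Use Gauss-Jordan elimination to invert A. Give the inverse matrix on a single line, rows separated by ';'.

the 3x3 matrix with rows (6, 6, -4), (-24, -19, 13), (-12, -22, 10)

inverse = [-4/5 -7/30 -1/60; -7/10 -1/10 -3/20; -5/2 -1/2 -1/4]

Gauss-Jordan on [A | I]:
R1 <- (1/6)*R1:  [    1     1  -2/3  |   1/6     0     0 ]
R2 <- R2 - (-24)*R1:  [  0   5  -3  |   4   1   0 ]
R3 <- R3 - (-12)*R1:  [   0  -10    2  |    2    0    1 ]
R2 <- (1/5)*R2:  [    0     1  -3/5  |   4/5   1/5     0 ]
R1 <- R1 - (1)*R2:  [      1       0   -1/15  |  -19/30    -1/5       0 ]
R3 <- R3 - (-10)*R2:  [  0   0  -4  |  10   2   1 ]
R3 <- (1/-4)*R3:  [    0     0     1  |  -5/2  -1/2  -1/4 ]
R1 <- R1 - (-1/15)*R3:  [     1      0      0  |   -4/5  -7/30  -1/60 ]
R2 <- R2 - (-3/5)*R3:  [     0      1      0  |  -7/10  -1/10  -3/20 ]
Right block of [I | A^{-1}] is the inverse:
[  -4/5  -7/30  -1/60 ]
[ -7/10  -1/10  -3/20 ]
[  -5/2   -1/2   -1/4 ]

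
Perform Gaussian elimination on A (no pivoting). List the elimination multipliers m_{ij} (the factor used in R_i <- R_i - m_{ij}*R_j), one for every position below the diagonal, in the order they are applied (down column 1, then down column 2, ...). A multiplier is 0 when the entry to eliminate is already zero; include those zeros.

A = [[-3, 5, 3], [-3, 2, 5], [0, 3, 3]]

Forward elimination:
R2 <- R2 - (1)*R1:  [  0  -3   2 ]
R3: entry in column 1 is already 0 -> m_{31} = 0 (no row operation needed)
R3 <- R3 - (-1)*R2:  [ 0  0  5 ]
Multipliers (in order of application): m_{21} = 1, m_{31} = 0, m_{32} = -1

multipliers: 1, 0, -1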